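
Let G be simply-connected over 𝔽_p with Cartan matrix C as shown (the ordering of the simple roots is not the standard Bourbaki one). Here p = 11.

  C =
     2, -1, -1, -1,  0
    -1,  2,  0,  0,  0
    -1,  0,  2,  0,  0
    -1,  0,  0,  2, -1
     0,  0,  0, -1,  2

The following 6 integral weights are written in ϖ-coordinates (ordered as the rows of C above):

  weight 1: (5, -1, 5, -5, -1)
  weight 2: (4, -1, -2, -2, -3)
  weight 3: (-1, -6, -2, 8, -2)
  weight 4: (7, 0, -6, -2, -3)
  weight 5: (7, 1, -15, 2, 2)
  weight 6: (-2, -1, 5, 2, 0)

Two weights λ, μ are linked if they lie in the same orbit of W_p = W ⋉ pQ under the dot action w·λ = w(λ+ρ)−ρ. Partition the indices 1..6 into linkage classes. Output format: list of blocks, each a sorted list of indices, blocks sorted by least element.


Type D_5, rank 5, |W|=1920; reorder rows/cols to standard.

λ_j+ρ reflected into Ā_11 (⟨·,θ^∨⟩≤11); 5-tuples as given:

  [1] (0, 1, 5, 2, 1)
  [2] (1, 0, 1, 2, 1)
  [3] (0, 1, 5, 2, 1)
  [4] (0, 1, 5, 2, 1)
  [5] (0, 1, 5, 2, 1)
  [6] (0, 1, 5, 2, 1)

Partition of {1..6} into 2 W_11-dot-orbits:

[[1, 3, 4, 5, 6], [2]]


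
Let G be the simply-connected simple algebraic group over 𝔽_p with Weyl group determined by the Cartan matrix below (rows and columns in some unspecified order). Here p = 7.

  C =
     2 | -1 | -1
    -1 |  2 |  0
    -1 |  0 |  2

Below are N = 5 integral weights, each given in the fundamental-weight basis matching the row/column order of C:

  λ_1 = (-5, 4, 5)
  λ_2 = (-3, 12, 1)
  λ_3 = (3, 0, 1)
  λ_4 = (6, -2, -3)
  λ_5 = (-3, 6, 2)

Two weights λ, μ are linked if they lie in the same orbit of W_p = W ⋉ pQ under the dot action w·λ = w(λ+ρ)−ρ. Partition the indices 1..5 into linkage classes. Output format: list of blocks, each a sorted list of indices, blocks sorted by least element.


C ↔ A_3 under row/col permutation; |W(A_3)| = 24.

Folding the 5 weights λ_j+ρ into Ā_7 (reps in the given 3-coord order):

  [1] (4, 1, 2) · [2] (4, 1, 2) · [3] (4, 1, 2) · [4] (4, 1, 2) · [5] (2, 4, 0)

The 5 indices split into 2 linkage classes (same alcove rep ⇔ same W_7-dot-orbit):

[[1, 2, 3, 4], [5]]


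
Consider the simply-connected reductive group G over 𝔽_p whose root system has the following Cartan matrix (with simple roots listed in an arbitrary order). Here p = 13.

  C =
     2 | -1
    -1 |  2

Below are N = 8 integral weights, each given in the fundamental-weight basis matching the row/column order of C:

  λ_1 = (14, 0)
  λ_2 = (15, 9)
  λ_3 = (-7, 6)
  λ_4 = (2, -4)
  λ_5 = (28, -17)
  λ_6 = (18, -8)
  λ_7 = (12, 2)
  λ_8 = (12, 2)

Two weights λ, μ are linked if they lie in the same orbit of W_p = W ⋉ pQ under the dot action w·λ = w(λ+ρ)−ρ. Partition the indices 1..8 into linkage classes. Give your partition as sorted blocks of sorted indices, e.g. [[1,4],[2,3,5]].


A_2 Cartan matrix, 2 simple roots permuted; ρ=(1,1).

Ā_13 reps of the 8 weights (A_2, coords as presented):

    λ_1 → (10, 2)
    λ_2 → (0, 3)
    λ_3 → (6, 1)
    λ_4 → (0, 3)
    λ_5 → (0, 3)
    λ_6 → (6, 1)
    λ_7 → (10, 0)
    λ_8 → (10, 0)

Partition of {1..8} into 4 W_13-dot-orbits:

[[1], [2, 4, 5], [3, 6], [7, 8]]


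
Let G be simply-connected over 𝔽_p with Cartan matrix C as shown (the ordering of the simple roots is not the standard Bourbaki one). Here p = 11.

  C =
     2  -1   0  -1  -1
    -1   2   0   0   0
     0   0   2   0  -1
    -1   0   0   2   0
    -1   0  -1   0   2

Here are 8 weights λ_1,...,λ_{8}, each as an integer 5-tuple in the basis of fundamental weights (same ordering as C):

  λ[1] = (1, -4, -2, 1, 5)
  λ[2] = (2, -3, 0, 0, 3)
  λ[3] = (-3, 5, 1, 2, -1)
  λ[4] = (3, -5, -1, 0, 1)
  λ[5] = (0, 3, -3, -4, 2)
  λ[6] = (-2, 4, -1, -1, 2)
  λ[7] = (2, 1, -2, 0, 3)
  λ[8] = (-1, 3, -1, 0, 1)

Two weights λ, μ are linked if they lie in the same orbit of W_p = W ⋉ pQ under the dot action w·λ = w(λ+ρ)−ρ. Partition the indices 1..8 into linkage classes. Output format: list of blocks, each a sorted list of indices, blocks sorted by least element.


Type D_5, rank 5, |W|=1920; reorder rows/cols to standard.

Ā_11 reps of the 8 weights (D_5, coords as presented):

  [1] (1, 2, 1, 1, 1);  [2] (1, 2, 1, 1, 1);  [3] (0, 4, 0, 1, 2);  [4] (0, 4, 0, 1, 2);  [5] (1, 2, 1, 1, 1);  [6] (0, 4, 0, 1, 2);  [7] (1, 2, 1, 1, 1);  [8] (0, 4, 0, 1, 2)

The 8 indices split into 2 linkage classes (same alcove rep ⇔ same W_11-dot-orbit):

[[1, 2, 5, 7], [3, 4, 6, 8]]


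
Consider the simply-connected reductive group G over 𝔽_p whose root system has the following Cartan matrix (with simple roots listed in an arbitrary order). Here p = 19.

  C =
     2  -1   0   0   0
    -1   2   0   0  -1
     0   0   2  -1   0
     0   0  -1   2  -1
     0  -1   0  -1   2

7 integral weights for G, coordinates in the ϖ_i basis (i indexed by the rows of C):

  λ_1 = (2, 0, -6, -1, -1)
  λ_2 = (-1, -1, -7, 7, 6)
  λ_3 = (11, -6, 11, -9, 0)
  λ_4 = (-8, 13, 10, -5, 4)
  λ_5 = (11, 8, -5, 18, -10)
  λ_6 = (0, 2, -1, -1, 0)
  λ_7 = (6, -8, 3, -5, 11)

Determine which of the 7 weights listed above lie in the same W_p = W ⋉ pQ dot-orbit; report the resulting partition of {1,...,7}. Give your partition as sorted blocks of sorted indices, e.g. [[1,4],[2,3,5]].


C ↔ A_5 under row/col permutation; |W(A_5)| = 720.

Each λ_j+ρ reduced to Ā_19; 5-tuples below use C's row order:

  λ_1 → (1, 3, 0, 0, 1) · λ_2 → (0, 0, 6, 2, 7) · λ_3 → (0, 7, 0, 4, 1) · λ_4 → (0, 7, 0, 4, 1) · λ_5 → (0, 0, 6, 2, 7) · λ_6 → (1, 3, 0, 0, 1) · λ_7 → (0, 7, 0, 4, 1)

3 distinct reps among the 7 weights ⇒ 3 W_19-linkage classes:

[[1, 6], [2, 5], [3, 4, 7]]


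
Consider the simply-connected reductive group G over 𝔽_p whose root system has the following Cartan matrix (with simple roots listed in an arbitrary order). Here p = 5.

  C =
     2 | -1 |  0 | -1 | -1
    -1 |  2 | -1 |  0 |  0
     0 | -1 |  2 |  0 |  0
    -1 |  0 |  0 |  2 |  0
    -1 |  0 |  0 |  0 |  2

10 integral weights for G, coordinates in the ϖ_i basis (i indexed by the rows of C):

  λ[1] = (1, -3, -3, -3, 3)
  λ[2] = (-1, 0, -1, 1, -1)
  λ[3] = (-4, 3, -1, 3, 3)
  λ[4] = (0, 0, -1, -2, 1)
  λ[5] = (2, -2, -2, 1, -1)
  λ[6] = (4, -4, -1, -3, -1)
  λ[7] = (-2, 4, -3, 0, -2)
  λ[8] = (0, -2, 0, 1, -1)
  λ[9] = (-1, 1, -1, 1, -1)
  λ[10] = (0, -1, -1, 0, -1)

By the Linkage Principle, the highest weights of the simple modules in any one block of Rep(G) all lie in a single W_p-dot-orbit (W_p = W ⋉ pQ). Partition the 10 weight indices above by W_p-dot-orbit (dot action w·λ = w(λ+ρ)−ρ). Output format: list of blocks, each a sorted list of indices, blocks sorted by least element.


C ↔ D_5 under row/col permutation; |W(D_5)| = 1920.

Alcove-folded reps (p=5, 10 weights, presented ϖ-order):

  λ_1+ρ ↦ (0, 1, 0, 2, 0)
  λ_2+ρ ↦ (0, 1, 0, 2, 0)
  λ_3+ρ ↦ (0, 1, 3, 0, 0)
  λ_4+ρ ↦ (0, 1, 0, 1, 2)
  λ_5+ρ ↦ (0, 1, 0, 2, 0)
  λ_6+ρ ↦ (0, 0, 3, 2, 0)
  λ_7+ρ ↦ (0, 0, 2, 1, 1)
  λ_8+ρ ↦ (0, 1, 0, 2, 0)
  λ_9+ρ ↦ (0, 1, 0, 2, 0)
  λ_10+ρ ↦ (1, 0, 0, 1, 0)

Partition of {1..10} into 6 W_5-dot-orbits:

[[1, 2, 5, 8, 9], [3], [4], [6], [7], [10]]


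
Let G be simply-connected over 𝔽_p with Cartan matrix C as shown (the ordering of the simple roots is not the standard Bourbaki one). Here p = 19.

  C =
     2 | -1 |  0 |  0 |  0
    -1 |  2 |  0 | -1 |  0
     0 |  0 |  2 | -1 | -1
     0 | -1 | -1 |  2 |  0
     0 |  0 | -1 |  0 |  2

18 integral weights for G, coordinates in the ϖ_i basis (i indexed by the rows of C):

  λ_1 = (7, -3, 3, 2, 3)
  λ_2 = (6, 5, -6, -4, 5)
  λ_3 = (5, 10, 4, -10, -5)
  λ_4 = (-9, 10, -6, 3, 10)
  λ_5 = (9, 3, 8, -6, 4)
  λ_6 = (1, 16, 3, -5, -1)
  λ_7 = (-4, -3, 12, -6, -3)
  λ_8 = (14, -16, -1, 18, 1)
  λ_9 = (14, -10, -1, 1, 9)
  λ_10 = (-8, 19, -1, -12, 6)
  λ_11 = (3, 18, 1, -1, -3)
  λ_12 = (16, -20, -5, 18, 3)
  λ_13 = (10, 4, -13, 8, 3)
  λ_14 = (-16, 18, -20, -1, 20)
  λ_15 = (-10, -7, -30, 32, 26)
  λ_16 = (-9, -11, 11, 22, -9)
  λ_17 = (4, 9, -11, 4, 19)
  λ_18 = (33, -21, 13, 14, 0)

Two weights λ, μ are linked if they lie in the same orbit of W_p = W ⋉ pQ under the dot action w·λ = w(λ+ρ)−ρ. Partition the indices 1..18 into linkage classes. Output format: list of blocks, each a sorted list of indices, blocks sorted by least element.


C ↔ A_5 under row/col permutation; |W(A_5)| = 720.

Folding the 18 weights λ_j+ρ into Ā_19 (reps in the given 5-coord order):

  1: (6, 2, 4, 1, 4);  2: (5, 2, 1, 3, 2);  3: (6, 2, 4, 1, 4);  4: (6, 2, 4, 1, 4);  5: (5, 1, 4, 4, 1);  6: (2, 13, 0, 4, 0);  7: (5, 2, 1, 3, 2);  8: (2, 13, 0, 4, 0);  9: (6, 2, 7, 0, 3);  10: (6, 2, 7, 0, 3);  11: (2, 13, 0, 4, 0);  12: (2, 13, 0, 4, 0);  13: (5, 2, 1, 3, 2);  14: (2, 13, 0, 4, 0);  15: (6, 2, 4, 1, 4);  16: (6, 2, 4, 1, 4);  17: (5, 1, 4, 4, 1);  18: (5, 1, 4, 4, 1)

These 18 weights hit 5 W_19-dot-orbits; sizes (5, 3, 3, 5, 2):

[[1, 3, 4, 15, 16], [2, 7, 13], [5, 17, 18], [6, 8, 11, 12, 14], [9, 10]]


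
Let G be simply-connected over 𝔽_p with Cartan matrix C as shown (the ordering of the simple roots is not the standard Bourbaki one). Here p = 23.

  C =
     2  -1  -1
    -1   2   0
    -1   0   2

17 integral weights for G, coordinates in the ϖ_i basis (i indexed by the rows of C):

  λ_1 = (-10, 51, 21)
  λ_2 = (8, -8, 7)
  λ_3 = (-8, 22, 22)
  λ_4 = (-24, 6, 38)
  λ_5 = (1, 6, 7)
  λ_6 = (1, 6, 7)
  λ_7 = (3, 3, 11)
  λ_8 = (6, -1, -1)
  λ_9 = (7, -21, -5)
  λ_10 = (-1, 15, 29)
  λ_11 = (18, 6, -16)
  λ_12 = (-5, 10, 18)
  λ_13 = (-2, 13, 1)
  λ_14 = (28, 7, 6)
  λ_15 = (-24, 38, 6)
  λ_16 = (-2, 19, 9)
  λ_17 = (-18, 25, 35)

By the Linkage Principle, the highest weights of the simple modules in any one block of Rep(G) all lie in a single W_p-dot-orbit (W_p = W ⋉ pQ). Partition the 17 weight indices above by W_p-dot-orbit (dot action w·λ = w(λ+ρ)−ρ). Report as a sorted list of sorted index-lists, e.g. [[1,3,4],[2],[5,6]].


A_3 Cartan matrix, 3 simple roots permuted; ρ=(1,1,1).

Alcove-folded reps (p=23, 17 weights, presented ϖ-order):

  [1] (1, 13, 3);  [2] (2, 7, 8);  [3] (7, 0, 0);  [4] (7, 0, 0);  [5] (2, 7, 8);  [6] (2, 7, 8);  [7] (4, 4, 12);  [8] (7, 0, 0);  [9] (4, 4, 12);  [10] (7, 0, 0);  [11] (4, 4, 12);  [12] (4, 4, 12);  [13] (1, 13, 1);  [14] (2, 7, 8);  [15] (7, 0, 0);  [16] (1, 13, 3);  [17] (1, 13, 3)

The 17 indices split into 5 linkage classes (same alcove rep ⇔ same W_23-dot-orbit):

[[1, 16, 17], [2, 5, 6, 14], [3, 4, 8, 10, 15], [7, 9, 11, 12], [13]]


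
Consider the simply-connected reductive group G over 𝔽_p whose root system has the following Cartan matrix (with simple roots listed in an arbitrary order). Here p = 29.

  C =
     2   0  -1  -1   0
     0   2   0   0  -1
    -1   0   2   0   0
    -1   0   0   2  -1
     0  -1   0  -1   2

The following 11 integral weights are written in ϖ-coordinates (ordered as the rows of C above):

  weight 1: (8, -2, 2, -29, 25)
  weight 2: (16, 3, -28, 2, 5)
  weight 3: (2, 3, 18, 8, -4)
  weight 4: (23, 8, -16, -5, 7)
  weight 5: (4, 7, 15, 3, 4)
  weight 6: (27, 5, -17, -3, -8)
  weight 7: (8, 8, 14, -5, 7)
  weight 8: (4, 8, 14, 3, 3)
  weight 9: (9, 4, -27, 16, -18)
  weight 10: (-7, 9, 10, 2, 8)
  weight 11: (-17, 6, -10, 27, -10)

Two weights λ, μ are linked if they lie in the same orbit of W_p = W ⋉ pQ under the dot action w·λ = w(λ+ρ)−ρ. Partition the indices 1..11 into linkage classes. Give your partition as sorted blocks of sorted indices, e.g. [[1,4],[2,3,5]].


Type A_5, rank 5, |W|=720; reorder rows/cols to standard.

W_29-reps of the 11 weights in Ā_29 (same 5-coord order as C):

    λ_1 → (3, 2, 16, 6, 1)
    λ_2 → (3, 2, 16, 6, 1)
    λ_3 → (3, 2, 16, 6, 1)
    λ_4 → (5, 1, 7, 4, 4)
    λ_5 → (5, 1, 7, 4, 4)
    λ_6 → (3, 2, 16, 6, 1)
    λ_7 → (5, 1, 7, 4, 4)
    λ_8 → (5, 1, 7, 4, 4)
    λ_9 → (0, 1, 10, 5, 11)
    λ_10 → (3, 10, 5, 3, 6)
    λ_11 → (3, 2, 16, 6, 1)

Grouping the 11 weights by Ā_29-representative: 4 linkage classes.

[[1, 2, 3, 6, 11], [4, 5, 7, 8], [9], [10]]


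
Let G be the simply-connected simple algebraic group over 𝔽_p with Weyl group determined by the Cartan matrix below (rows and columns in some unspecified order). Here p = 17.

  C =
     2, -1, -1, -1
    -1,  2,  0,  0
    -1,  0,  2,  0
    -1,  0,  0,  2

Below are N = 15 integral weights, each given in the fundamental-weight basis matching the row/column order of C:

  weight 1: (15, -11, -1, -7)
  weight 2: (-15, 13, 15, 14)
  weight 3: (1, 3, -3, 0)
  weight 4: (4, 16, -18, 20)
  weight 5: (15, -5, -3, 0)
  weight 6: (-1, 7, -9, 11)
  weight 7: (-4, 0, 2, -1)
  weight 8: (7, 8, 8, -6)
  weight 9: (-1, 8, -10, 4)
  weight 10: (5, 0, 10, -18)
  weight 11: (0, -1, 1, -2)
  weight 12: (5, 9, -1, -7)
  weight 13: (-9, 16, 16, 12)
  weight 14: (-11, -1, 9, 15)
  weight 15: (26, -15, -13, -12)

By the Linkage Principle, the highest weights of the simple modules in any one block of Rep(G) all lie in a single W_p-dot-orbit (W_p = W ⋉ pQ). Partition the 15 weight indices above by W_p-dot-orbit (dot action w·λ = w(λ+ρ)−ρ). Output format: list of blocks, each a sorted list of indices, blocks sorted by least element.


Dynkin diagram of C (from the 6 off-diagonal −1 entries): D_4.

Each λ_j+ρ reduced to Ā_17; 4-tuples below use C's row order:

  λ_1 → (0, 10, 0, 6)
  λ_2 → (0, 0, 2, 1)
  λ_3 → (0, 4, 2, 1)
  λ_4 → (5, 0, 0, 4)
  λ_5 → (0, 4, 2, 1)
  λ_6 → (5, 0, 0, 4)
  λ_7 → (0, 0, 2, 1)
  λ_8 → (5, 0, 0, 4)
  λ_9 → (5, 0, 0, 4)
  λ_10 → (0, 10, 0, 6)
  λ_11 → (0, 0, 2, 1)
  λ_12 → (0, 10, 0, 6)
  λ_13 → (5, 0, 0, 4)
  λ_14 → (0, 10, 0, 6)
  λ_15 → (0, 4, 2, 1)

4 distinct reps among the 15 weights ⇒ 4 W_17-linkage classes:

[[1, 10, 12, 14], [2, 7, 11], [3, 5, 15], [4, 6, 8, 9, 13]]


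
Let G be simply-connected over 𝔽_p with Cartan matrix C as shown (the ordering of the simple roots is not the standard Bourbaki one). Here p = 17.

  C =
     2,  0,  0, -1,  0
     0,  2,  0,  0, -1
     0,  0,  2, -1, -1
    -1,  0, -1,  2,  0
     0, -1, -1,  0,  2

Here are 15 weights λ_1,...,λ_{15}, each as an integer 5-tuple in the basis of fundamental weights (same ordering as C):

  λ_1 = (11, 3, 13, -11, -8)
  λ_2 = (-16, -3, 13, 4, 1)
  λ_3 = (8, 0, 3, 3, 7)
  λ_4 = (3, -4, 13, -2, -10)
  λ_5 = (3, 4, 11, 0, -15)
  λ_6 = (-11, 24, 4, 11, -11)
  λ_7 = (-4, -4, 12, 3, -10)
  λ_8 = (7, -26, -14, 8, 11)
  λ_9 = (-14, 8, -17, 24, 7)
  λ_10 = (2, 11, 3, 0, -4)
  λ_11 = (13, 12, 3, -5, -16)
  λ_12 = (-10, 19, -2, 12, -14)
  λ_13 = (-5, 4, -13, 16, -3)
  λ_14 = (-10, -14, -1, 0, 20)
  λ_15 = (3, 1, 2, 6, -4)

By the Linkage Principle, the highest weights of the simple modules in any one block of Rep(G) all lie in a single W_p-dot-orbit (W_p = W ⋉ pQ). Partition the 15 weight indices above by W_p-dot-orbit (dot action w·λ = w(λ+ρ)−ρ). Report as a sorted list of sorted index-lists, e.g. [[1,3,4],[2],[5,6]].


Root system A_5: the 5×5 matrix C matches after relabeling.

Alcove-folded reps (p=17, 15 weights, presented ϖ-order):

  [1] (2, 3, 3, 7, 1);  [2] (1, 0, 2, 10, 2);  [3] (0, 8, 4, 4, 0);  [4] (3, 9, 1, 1, 3);  [5] (3, 9, 1, 1, 3);  [6] (3, 0, 3, 2, 2);  [7] (3, 9, 1, 1, 3);  [8] (0, 8, 4, 4, 0);  [9] (0, 8, 4, 4, 0);  [10] (3, 9, 1, 1, 3);  [11] (1, 0, 2, 10, 2);  [12] (2, 3, 3, 7, 1);  [13] (3, 9, 1, 1, 3);  [14] (0, 8, 4, 4, 0);  [15] (4, 1, 0, 7, 2)

Grouping the 15 weights by Ā_17-representative: 6 linkage classes.

[[1, 12], [2, 11], [3, 8, 9, 14], [4, 5, 7, 10, 13], [6], [15]]


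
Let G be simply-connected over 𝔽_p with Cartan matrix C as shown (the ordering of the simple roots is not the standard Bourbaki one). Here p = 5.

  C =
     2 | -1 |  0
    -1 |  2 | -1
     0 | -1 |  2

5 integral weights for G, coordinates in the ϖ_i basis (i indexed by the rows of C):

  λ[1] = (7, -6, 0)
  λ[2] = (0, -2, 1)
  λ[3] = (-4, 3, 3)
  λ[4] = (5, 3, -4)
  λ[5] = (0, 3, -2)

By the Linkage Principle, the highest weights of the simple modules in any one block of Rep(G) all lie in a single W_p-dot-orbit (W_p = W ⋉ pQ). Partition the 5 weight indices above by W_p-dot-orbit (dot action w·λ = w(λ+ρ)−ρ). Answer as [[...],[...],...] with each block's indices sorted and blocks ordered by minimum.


A_3 Cartan matrix, 3 simple roots permuted; ρ=(1,1,1).

Folding the 5 weights λ_j+ρ into Ā_5 (reps in the given 3-coord order):

  [1] (0, 1, 1);  [2] (0, 1, 1);  [3] (0, 1, 1);  [4] (0, 1, 1);  [5] (1, 3, 1)

2 distinct reps among the 5 weights ⇒ 2 W_5-linkage classes:

[[1, 2, 3, 4], [5]]


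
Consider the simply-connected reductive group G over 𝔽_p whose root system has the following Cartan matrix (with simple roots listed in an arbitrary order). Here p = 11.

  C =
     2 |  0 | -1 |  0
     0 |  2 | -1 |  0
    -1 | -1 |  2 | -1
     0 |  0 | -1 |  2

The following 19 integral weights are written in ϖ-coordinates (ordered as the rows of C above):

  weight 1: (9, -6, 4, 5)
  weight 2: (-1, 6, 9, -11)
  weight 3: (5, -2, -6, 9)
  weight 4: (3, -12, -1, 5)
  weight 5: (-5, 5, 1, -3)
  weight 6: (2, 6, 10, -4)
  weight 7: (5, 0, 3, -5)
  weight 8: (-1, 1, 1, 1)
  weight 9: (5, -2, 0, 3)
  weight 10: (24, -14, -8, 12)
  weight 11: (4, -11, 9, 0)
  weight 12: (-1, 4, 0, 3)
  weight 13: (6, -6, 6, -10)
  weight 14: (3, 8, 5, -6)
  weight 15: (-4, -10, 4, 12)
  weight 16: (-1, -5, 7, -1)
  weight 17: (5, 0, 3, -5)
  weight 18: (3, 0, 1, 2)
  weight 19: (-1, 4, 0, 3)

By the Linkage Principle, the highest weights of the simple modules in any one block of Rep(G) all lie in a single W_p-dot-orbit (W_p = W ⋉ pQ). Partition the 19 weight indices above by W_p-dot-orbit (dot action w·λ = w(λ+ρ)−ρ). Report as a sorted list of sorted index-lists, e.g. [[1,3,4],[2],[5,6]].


Dynkin diagram of C (from the 6 off-diagonal −1 entries): D_4.

Folding the 19 weights λ_j+ρ into Ā_11 (reps in the given 4-coord order):

  λ_1 → (0, 5, 1, 4) · λ_2 → (6, 1, 0, 4) · λ_3 → (0, 5, 1, 4) · λ_4 → (6, 1, 0, 4) · λ_5 → (0, 2, 2, 2) · λ_6 → (0, 4, 3, 0) · λ_7 → (6, 1, 0, 4) · λ_8 → (0, 2, 2, 2) · λ_9 → (6, 1, 0, 4) · λ_10 → (0, 2, 2, 2) · λ_11 → (0, 5, 1, 4) · λ_12 → (0, 5, 1, 4) · λ_13 → (0, 2, 2, 2) · λ_14 → (4, 1, 1, 3) · λ_15 → (0, 2, 2, 2) · λ_16 → (0, 4, 3, 0) · λ_17 → (6, 1, 0, 4) · λ_18 → (4, 1, 1, 3) · λ_19 → (0, 5, 1, 4)

5 distinct reps among the 19 weights ⇒ 5 W_11-linkage classes:

[[1, 3, 11, 12, 19], [2, 4, 7, 9, 17], [5, 8, 10, 13, 15], [6, 16], [14, 18]]


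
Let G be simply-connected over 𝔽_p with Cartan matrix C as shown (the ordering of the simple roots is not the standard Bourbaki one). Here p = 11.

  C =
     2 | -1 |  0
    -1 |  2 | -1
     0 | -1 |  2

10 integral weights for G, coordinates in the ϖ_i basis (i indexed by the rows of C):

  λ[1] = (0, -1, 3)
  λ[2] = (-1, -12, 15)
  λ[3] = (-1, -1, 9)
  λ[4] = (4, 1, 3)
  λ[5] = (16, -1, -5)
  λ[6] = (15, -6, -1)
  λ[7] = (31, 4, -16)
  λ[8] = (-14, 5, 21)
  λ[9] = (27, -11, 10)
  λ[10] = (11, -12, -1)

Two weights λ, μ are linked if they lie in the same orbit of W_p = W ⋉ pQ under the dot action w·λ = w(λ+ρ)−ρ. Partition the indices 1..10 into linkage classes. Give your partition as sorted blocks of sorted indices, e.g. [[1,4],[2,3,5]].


A_3 Cartan matrix, 3 simple roots permuted; ρ=(1,1,1).

Each λ_j+ρ reduced to Ā_11; 3-tuples below use C's row order:

  1: (1, 0, 4);  2: (6, 0, 0);  3: (0, 0, 10);  4: (5, 2, 4);  5: (5, 2, 4);  6: (6, 0, 0);  7: (1, 0, 4);  8: (5, 2, 4);  9: (1, 0, 4);  10: (0, 0, 10)

Partition of {1..10} into 4 W_11-dot-orbits:

[[1, 7, 9], [2, 6], [3, 10], [4, 5, 8]]


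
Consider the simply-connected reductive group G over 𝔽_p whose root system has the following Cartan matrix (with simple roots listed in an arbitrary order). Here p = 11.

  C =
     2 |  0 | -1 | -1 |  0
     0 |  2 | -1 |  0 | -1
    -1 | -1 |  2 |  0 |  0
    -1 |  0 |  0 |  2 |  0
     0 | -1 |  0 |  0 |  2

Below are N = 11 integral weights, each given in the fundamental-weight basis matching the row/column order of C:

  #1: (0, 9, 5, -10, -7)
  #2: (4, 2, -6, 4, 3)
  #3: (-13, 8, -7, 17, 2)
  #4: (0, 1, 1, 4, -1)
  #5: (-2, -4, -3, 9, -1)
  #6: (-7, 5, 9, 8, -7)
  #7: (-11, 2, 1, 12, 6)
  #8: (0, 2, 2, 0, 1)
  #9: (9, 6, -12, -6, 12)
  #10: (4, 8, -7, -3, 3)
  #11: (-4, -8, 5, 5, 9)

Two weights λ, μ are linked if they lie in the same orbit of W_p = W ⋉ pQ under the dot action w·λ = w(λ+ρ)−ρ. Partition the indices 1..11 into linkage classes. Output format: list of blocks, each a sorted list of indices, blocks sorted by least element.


C ↔ A_5 under row/col permutation; |W(A_5)| = 720.

Each λ_j+ρ reduced to Ā_11; 5-tuples below use C's row order:

    1: (1, 2, 2, 5, 0)
    2: (0, 2, 3, 4, 1)
    3: (1, 2, 2, 5, 0)
    4: (1, 2, 2, 5, 0)
    5: (0, 2, 3, 4, 1)
    6: (1, 2, 2, 5, 0)
    7: (1, 3, 3, 1, 2)
    8: (1, 3, 3, 1, 2)
    9: (1, 2, 2, 5, 0)
    10: (1, 3, 3, 1, 2)
    11: (1, 3, 3, 1, 2)

The 11 indices split into 3 linkage classes (same alcove rep ⇔ same W_11-dot-orbit):

[[1, 3, 4, 6, 9], [2, 5], [7, 8, 10, 11]]


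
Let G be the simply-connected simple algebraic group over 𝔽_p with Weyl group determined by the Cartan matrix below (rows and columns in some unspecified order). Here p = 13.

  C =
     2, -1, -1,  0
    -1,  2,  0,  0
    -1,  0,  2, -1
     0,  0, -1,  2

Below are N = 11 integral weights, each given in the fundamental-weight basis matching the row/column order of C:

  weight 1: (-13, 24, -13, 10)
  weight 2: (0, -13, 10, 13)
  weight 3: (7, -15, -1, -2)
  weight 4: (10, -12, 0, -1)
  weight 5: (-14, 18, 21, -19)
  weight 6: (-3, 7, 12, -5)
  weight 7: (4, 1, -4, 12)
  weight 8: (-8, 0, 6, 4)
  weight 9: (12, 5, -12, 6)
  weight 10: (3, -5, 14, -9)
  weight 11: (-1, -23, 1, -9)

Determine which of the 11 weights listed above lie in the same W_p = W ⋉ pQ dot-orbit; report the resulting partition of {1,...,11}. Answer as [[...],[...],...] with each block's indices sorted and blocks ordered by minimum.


C ↔ A_4 under row/col permutation; |W(A_4)| = 120.

Each λ_j+ρ reduced to Ā_13; 4-tuples below use C's row order:

  λ_1 → (0, 11, 1, 0) · λ_2 → (0, 11, 1, 0) · λ_3 → (1, 6, 0, 5) · λ_4 → (0, 11, 1, 0) · λ_5 → (3, 4, 2, 4) · λ_6 → (2, 0, 5, 2) · λ_7 → (0, 2, 3, 6) · λ_8 → (1, 6, 0, 5) · λ_9 → (2, 0, 5, 2) · λ_10 → (2, 0, 5, 2) · λ_11 → (2, 0, 5, 2)

Partition of {1..11} into 5 W_13-dot-orbits:

[[1, 2, 4], [3, 8], [5], [6, 9, 10, 11], [7]]


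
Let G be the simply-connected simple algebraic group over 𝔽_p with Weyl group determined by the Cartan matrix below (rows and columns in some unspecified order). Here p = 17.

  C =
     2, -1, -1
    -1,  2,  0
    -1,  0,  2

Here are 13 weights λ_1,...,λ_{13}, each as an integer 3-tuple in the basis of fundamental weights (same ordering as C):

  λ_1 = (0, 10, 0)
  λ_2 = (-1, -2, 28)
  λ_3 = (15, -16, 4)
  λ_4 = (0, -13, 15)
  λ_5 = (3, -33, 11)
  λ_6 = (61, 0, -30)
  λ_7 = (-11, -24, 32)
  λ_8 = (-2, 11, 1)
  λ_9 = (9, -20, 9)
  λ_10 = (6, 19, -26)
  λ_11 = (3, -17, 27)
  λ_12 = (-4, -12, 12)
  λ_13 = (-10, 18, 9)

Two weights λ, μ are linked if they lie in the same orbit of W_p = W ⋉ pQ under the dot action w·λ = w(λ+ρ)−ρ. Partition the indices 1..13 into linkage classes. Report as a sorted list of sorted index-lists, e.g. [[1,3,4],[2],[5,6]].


A_3 Cartan matrix, 3 simple roots permuted; ρ=(1,1,1).

Alcove-folded reps (p=17, 13 weights, presented ϖ-order):

  1: (1, 11, 1) · 2: (11, 1, 5) · 3: (1, 11, 1) · 4: (11, 1, 5) · 5: (1, 11, 1) · 6: (11, 1, 5) · 7: (1, 0, 10) · 8: (1, 11, 1) · 9: (7, 7, 2) · 10: (7, 7, 2) · 11: (1, 11, 1) · 12: (10, 3, 1) · 13: (7, 7, 2)

These 13 weights hit 5 W_17-dot-orbits; sizes (5, 3, 1, 3, 1):

[[1, 3, 5, 8, 11], [2, 4, 6], [7], [9, 10, 13], [12]]


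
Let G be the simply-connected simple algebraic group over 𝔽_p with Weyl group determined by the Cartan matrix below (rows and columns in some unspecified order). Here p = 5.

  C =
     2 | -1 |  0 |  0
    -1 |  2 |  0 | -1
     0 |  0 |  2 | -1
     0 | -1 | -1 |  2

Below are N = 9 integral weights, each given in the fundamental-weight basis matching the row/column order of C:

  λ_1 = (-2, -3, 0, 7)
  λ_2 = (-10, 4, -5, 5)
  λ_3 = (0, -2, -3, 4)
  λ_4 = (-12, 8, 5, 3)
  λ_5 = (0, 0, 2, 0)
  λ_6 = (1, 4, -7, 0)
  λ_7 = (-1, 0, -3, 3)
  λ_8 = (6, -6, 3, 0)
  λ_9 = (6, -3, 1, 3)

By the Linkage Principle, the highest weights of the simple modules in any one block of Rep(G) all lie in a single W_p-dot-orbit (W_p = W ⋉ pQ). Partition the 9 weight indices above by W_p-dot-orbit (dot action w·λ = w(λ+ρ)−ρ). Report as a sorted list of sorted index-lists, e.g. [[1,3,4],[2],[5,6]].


Type A_4, rank 4, |W|=120; reorder rows/cols to standard.

W_5-reps of the 9 weights in Ā_5 (same 4-coord order as C):

  λ_1+ρ ↦ (0, 1, 2, 1)
  λ_2+ρ ↦ (0, 1, 2, 1)
  λ_3+ρ ↦ (0, 1, 2, 2)
  λ_4+ρ ↦ (0, 1, 2, 1)
  λ_5+ρ ↦ (0, 1, 2, 1)
  λ_6+ρ ↦ (0, 1, 2, 2)
  λ_7+ρ ↦ (0, 1, 2, 2)
  λ_8+ρ ↦ (0, 1, 2, 2)
  λ_9+ρ ↦ (0, 1, 2, 1)

2 distinct reps among the 9 weights ⇒ 2 W_5-linkage classes:

[[1, 2, 4, 5, 9], [3, 6, 7, 8]]


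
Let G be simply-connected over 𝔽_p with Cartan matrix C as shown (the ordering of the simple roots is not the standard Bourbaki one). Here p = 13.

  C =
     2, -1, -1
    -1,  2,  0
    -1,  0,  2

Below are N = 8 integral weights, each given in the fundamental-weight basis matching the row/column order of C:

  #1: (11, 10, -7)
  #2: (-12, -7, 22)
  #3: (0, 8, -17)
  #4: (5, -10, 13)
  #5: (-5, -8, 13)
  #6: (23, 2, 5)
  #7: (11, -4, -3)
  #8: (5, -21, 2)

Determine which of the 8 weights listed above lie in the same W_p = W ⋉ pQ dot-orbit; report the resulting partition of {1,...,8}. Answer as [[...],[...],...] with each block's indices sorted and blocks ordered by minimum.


Cartan matrix: type A_3 (|W|=24); un-permuting the 3 rows.

Alcove-folded reps (p=13, 8 weights, presented ϖ-order):

  λ_1 → (2, 1, 4) · λ_2 → (2, 1, 4) · λ_3 → (7, 3, 2) · λ_4 → (2, 1, 4) · λ_5 → (7, 3, 2) · λ_6 → (2, 1, 4) · λ_7 → (7, 3, 2) · λ_8 → (2, 1, 4)

Linkage partition of the 8 weights (2 classes, p=13):

[[1, 2, 4, 6, 8], [3, 5, 7]]


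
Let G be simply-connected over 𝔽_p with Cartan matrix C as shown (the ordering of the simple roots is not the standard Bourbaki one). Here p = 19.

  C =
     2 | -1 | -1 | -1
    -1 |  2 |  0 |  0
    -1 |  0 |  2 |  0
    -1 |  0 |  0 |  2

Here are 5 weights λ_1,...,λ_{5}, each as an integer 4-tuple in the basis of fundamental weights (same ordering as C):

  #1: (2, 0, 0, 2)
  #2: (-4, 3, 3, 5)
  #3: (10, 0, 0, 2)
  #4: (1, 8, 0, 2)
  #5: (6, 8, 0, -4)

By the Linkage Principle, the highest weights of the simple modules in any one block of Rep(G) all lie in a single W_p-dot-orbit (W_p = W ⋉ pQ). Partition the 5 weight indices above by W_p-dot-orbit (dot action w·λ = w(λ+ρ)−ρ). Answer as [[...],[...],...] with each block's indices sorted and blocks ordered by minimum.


C ↔ D_4 under row/col permutation; |W(D_4)| = 192.

W_19-reps of the 5 weights in Ā_19 (same 4-coord order as C):

  1: (3, 1, 1, 3);  2: (3, 1, 1, 3);  3: (3, 1, 1, 3);  4: (2, 9, 1, 3);  5: (2, 9, 1, 3)

Grouping the 5 weights by Ā_19-representative: 2 linkage classes.

[[1, 2, 3], [4, 5]]


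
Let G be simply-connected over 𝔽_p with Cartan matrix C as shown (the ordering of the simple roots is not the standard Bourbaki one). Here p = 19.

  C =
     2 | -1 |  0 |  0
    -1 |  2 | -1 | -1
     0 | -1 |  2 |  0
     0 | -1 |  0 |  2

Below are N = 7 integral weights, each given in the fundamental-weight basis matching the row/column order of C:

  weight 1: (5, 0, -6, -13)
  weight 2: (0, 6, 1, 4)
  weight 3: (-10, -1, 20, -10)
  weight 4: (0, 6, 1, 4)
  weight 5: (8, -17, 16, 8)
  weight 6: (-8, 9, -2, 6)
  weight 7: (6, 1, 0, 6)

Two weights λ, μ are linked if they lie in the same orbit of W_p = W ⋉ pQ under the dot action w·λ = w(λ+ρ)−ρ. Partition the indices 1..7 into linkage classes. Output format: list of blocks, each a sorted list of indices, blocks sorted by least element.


Dynkin diagram of C (from the 6 off-diagonal −1 entries): D_4.

Folding the 7 weights λ_j+ρ into Ā_19 (reps in the given 4-coord order):

  [1] (1, 4, 2, 5) · [2] (1, 4, 2, 5) · [3] (7, 2, 1, 7) · [4] (1, 4, 2, 5) · [5] (7, 2, 1, 7) · [6] (7, 2, 1, 7) · [7] (7, 2, 1, 7)

Grouping the 7 weights by Ā_19-representative: 2 linkage classes.

[[1, 2, 4], [3, 5, 6, 7]]


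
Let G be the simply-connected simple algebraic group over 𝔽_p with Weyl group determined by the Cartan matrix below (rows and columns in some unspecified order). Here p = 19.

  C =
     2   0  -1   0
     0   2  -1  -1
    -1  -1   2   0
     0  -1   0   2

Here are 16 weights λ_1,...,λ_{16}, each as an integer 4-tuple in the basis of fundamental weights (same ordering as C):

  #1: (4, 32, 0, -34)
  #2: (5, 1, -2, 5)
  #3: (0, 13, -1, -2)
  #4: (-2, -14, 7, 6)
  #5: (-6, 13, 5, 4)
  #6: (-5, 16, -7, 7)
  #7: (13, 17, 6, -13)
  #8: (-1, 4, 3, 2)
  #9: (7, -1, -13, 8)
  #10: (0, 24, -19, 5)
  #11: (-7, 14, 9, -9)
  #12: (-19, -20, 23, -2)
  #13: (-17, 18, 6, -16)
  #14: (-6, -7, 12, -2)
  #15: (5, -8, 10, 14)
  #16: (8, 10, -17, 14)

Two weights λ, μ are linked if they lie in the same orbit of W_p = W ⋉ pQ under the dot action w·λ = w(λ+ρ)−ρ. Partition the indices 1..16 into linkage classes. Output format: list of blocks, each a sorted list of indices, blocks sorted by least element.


A_4 Cartan matrix, 4 simple roots permuted; ρ=(1,1,1,1).

Alcove-folded reps (p=19, 16 weights, presented ϖ-order):

  λ_1 → (1, 13, 0, 1);  λ_2 → (5, 1, 1, 6);  λ_3 → (1, 13, 0, 1);  λ_4 → (5, 1, 1, 6);  λ_5 → (1, 13, 0, 1);  λ_6 → (0, 7, 4, 2);  λ_7 → (5, 1, 1, 6);  λ_8 → (0, 5, 4, 3);  λ_9 → (0, 5, 4, 3);  λ_10 → (5, 1, 1, 6);  λ_11 → (0, 7, 4, 2);  λ_12 → (1, 13, 0, 1);  λ_13 → (0, 5, 4, 3);  λ_14 → (5, 1, 1, 6);  λ_15 → (0, 7, 4, 2);  λ_16 → (0, 5, 4, 3)

Linkage partition of the 16 weights (4 classes, p=19):

[[1, 3, 5, 12], [2, 4, 7, 10, 14], [6, 11, 15], [8, 9, 13, 16]]


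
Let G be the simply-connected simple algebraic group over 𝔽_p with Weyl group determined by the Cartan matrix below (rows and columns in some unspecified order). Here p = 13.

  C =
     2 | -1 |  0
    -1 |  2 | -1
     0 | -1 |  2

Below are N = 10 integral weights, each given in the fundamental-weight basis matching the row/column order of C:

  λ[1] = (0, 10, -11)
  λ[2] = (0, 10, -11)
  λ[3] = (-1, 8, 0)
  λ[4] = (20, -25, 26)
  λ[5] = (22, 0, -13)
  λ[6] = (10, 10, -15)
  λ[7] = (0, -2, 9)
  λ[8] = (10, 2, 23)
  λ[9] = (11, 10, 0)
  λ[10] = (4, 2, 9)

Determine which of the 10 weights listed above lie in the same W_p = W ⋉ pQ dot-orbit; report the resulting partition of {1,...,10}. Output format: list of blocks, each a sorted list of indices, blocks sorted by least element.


C ↔ A_3 under row/col permutation; |W(A_3)| = 24.

Ā_13 reps of the 10 weights (A_3, coords as presented):

  λ_1+ρ ↦ (1, 1, 10);  λ_2+ρ ↦ (1, 1, 10);  λ_3+ρ ↦ (0, 9, 1);  λ_4+ρ ↦ (2, 1, 2);  λ_5+ρ ↦ (1, 1, 10);  λ_6+ρ ↦ (1, 2, 2);  λ_7+ρ ↦ (0, 1, 9);  λ_8+ρ ↦ (1, 1, 10);  λ_9+ρ ↦ (1, 1, 10);  λ_10+ρ ↦ (0, 3, 5)

Grouping the 10 weights by Ā_13-representative: 6 linkage classes.

[[1, 2, 5, 8, 9], [3], [4], [6], [7], [10]]


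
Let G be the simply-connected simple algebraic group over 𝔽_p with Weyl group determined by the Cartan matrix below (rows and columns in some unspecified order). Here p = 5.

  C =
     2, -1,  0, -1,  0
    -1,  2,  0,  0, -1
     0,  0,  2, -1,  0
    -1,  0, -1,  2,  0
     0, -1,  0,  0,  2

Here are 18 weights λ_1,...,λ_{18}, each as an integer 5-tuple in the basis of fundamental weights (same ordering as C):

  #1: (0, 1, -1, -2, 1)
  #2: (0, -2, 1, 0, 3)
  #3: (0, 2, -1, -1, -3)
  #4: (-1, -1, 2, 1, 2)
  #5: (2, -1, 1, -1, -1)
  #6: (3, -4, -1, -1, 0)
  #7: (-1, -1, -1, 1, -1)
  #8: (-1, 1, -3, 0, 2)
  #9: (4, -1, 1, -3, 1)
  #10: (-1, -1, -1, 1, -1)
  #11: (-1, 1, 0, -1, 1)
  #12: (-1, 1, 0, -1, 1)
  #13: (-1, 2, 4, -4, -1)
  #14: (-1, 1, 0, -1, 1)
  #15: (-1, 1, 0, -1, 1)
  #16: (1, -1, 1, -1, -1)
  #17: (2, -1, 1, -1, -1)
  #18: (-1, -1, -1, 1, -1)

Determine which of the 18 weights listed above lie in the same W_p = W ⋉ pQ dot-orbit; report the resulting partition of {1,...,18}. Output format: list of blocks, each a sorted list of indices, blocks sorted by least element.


Cartan matrix: type A_5 (|W|=720); un-permuting the 5 rows.

W_5-reps of the 18 weights in Ā_5 (same 5-coord order as C):

  1: (0, 2, 1, 0, 2)
  2: (0, 1, 0, 1, 1)
  3: (1, 1, 0, 0, 2)
  4: (0, 0, 0, 2, 0)
  5: (3, 0, 2, 0, 0)
  6: (1, 1, 0, 0, 2)
  7: (0, 0, 0, 2, 0)
  8: (1, 1, 0, 0, 2)
  9: (3, 0, 2, 0, 0)
  10: (0, 0, 0, 2, 0)
  11: (0, 2, 1, 0, 2)
  12: (0, 2, 1, 0, 2)
  13: (3, 0, 2, 0, 0)
  14: (0, 2, 1, 0, 2)
  15: (0, 2, 1, 0, 2)
  16: (2, 0, 2, 0, 0)
  17: (3, 0, 2, 0, 0)
  18: (0, 0, 0, 2, 0)

Partition of {1..18} into 6 W_5-dot-orbits:

[[1, 11, 12, 14, 15], [2], [3, 6, 8], [4, 7, 10, 18], [5, 9, 13, 17], [16]]


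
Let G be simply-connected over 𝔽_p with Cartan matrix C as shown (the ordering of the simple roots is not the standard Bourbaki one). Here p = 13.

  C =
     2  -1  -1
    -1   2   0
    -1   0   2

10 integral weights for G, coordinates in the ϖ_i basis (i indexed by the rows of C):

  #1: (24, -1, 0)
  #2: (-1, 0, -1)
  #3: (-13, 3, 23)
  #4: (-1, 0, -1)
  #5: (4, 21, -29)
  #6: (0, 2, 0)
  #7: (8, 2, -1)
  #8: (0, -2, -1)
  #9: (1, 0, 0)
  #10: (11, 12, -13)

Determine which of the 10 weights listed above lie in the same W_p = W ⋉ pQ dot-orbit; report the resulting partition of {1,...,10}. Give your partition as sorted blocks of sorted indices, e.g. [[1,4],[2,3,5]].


Cartan matrix: type A_3 (|W|=24); un-permuting the 3 rows.

W_13-reps of the 10 weights in Ā_13 (same 3-coord order as C):

  λ_1 → (0, 1, 0);  λ_2 → (0, 1, 0);  λ_3 → (1, 3, 1);  λ_4 → (0, 1, 0);  λ_5 → (1, 3, 1);  λ_6 → (1, 3, 1);  λ_7 → (9, 3, 0);  λ_8 → (0, 1, 0);  λ_9 → (2, 1, 1);  λ_10 → (0, 1, 0)

These 10 weights hit 4 W_13-dot-orbits; sizes (5, 3, 1, 1):

[[1, 2, 4, 8, 10], [3, 5, 6], [7], [9]]


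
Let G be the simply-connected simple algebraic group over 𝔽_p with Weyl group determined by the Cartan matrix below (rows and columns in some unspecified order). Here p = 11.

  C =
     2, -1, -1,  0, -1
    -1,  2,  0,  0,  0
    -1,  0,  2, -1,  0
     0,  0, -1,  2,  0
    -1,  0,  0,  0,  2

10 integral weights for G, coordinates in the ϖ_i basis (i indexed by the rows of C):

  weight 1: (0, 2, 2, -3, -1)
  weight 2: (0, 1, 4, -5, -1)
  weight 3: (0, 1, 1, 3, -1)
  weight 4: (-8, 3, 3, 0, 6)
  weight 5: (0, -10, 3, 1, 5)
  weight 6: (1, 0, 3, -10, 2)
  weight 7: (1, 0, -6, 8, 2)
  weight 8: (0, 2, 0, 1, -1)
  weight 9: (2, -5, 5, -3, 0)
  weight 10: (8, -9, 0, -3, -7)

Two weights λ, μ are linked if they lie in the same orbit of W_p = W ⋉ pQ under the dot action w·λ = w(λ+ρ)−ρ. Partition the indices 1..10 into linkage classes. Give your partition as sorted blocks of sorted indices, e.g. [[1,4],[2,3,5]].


D_5 Cartan matrix, 5 simple roots permuted; ρ=(1,1,1,1,1).

W_11-reps of the 10 weights in Ā_11 (same 5-coord order as C):

    1: (1, 3, 1, 2, 0)
    2: (1, 2, 1, 4, 0)
    3: (1, 2, 1, 4, 0)
    4: (1, 3, 1, 2, 0)
    5: (2, 1, 0, 2, 2)
    6: (1, 2, 1, 4, 0)
    7: (1, 2, 1, 4, 0)
    8: (1, 3, 1, 2, 0)
    9: (1, 3, 1, 2, 0)
    10: (1, 2, 1, 4, 0)

These 10 weights hit 3 W_11-dot-orbits; sizes (4, 5, 1):

[[1, 4, 8, 9], [2, 3, 6, 7, 10], [5]]


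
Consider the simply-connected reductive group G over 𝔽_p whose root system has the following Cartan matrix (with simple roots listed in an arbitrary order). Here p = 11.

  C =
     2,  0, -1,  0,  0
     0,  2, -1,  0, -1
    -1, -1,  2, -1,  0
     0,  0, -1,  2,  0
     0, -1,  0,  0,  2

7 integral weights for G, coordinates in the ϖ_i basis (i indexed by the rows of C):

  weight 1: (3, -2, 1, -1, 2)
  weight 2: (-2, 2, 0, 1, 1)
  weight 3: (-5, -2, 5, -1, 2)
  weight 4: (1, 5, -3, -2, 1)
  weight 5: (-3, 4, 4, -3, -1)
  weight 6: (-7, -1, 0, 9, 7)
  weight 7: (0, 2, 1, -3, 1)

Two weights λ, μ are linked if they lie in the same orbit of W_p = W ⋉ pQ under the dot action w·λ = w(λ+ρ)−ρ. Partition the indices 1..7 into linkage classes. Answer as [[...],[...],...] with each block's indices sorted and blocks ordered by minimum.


Dynkin diagram of C (from the 8 off-diagonal −1 entries): D_5.

Alcove-folded reps (p=11, 7 weights, presented ϖ-order):

  λ_1+ρ ↦ (4, 1, 1, 0, 2) · λ_2+ρ ↦ (1, 3, 0, 2, 2) · λ_3+ρ ↦ (4, 1, 1, 0, 2) · λ_4+ρ ↦ (1, 3, 0, 2, 2) · λ_5+ρ ↦ (2, 0, 1, 2, 0) · λ_6+ρ ↦ (2, 0, 1, 2, 0) · λ_7+ρ ↦ (1, 3, 0, 2, 2)

3 distinct reps among the 7 weights ⇒ 3 W_11-linkage classes:

[[1, 3], [2, 4, 7], [5, 6]]


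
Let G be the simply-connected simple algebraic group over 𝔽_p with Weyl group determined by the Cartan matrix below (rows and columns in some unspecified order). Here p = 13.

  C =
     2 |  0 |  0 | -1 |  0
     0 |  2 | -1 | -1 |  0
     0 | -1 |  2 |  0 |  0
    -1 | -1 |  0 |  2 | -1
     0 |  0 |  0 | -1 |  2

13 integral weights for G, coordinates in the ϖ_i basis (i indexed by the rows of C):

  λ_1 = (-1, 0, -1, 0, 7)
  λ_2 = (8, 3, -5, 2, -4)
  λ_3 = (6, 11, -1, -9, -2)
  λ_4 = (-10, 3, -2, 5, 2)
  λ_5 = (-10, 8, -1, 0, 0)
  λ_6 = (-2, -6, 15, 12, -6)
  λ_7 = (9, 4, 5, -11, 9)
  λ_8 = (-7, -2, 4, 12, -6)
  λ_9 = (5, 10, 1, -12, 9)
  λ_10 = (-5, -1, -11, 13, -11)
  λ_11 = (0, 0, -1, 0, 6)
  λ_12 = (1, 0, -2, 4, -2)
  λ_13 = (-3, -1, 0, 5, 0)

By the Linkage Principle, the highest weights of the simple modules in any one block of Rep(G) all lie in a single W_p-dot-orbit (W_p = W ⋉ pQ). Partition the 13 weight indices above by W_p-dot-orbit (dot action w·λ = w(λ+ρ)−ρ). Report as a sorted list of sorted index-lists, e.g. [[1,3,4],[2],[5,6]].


C ↔ D_5 under row/col permutation; |W(D_5)| = 1920.

λ_j+ρ reflected into Ā_13 (⟨·,θ^∨⟩≤13); 5-tuples as given:

  [1] (0, 1, 0, 1, 8)
  [2] (6, 0, 1, 3, 0)
  [3] (1, 1, 0, 1, 7)
  [4] (6, 0, 1, 3, 0)
  [5] (1, 1, 0, 1, 7)
  [6] (5, 2, 3, 0, 1)
  [7] (0, 1, 2, 2, 0)
  [8] (2, 0, 1, 4, 1)
  [9] (5, 2, 3, 0, 1)
  [10] (6, 0, 1, 3, 0)
  [11] (1, 1, 0, 1, 7)
  [12] (2, 0, 1, 4, 1)
  [13] (2, 0, 1, 4, 1)

The 13 indices split into 6 linkage classes (same alcove rep ⇔ same W_13-dot-orbit):

[[1], [2, 4, 10], [3, 5, 11], [6, 9], [7], [8, 12, 13]]


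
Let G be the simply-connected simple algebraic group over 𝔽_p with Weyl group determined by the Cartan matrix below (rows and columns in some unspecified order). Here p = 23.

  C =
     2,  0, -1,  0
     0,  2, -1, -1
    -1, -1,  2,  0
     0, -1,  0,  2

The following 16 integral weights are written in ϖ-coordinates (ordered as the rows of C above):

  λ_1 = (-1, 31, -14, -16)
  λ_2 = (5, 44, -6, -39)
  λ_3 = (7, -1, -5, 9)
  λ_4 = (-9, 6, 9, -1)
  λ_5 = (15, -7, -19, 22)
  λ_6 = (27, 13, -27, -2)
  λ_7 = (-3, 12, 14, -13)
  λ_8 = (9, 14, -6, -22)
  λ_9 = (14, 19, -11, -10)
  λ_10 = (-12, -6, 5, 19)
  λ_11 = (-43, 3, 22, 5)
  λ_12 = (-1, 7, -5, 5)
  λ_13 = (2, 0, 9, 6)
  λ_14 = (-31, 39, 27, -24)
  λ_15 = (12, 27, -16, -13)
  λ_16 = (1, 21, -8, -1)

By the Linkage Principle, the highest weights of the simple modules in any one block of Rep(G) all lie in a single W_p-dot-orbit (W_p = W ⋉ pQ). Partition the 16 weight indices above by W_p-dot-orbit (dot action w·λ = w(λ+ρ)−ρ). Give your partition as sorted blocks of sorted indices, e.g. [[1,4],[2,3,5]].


Type A_4, rank 4, |W|=120; reorder rows/cols to standard.

Each λ_j+ρ reduced to Ā_23; 4-tuples below use C's row order:

  λ_1 → (4, 4, 0, 6);  λ_2 → (5, 15, 2, 0);  λ_3 → (4, 4, 0, 6);  λ_4 → (8, 7, 2, 0);  λ_5 → (5, 15, 2, 0);  λ_6 → (3, 1, 10, 7);  λ_7 → (3, 1, 10, 7);  λ_8 → (1, 5, 5, 10);  λ_9 → (3, 1, 10, 7);  λ_10 → (1, 5, 5, 10);  λ_11 → (4, 4, 0, 6);  λ_12 → (4, 4, 0, 6);  λ_13 → (3, 1, 10, 7);  λ_14 → (5, 15, 2, 0);  λ_15 → (3, 1, 10, 7);  λ_16 → (5, 15, 2, 0)

5 distinct reps among the 16 weights ⇒ 5 W_23-linkage classes:

[[1, 3, 11, 12], [2, 5, 14, 16], [4], [6, 7, 9, 13, 15], [8, 10]]
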